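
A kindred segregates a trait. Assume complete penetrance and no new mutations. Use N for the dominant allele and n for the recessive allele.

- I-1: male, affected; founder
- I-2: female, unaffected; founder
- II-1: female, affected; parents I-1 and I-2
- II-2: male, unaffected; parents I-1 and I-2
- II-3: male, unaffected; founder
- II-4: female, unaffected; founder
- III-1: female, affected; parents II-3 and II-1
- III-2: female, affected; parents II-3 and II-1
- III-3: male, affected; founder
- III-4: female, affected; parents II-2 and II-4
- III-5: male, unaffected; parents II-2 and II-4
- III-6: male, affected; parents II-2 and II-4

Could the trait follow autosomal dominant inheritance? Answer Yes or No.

Under autosomal dominant, III-4 (affected, female) cannot arise from II-2 (unaffected) × II-4 (unaffected).

No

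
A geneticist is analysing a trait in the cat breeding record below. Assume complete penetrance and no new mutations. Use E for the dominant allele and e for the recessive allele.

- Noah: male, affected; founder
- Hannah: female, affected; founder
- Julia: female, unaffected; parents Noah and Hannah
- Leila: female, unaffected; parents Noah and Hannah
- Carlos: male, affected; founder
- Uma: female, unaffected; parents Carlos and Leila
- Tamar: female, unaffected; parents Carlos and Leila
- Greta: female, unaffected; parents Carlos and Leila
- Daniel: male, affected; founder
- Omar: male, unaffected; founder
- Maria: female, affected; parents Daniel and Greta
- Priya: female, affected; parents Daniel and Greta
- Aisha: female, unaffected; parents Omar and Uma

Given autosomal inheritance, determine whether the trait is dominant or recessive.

Noah and Hannah are both affected yet have an unaffected child Julia. Under a recessive model two affected parents are homozygous and every child would be affected, so the trait cannot be recessive.

dominant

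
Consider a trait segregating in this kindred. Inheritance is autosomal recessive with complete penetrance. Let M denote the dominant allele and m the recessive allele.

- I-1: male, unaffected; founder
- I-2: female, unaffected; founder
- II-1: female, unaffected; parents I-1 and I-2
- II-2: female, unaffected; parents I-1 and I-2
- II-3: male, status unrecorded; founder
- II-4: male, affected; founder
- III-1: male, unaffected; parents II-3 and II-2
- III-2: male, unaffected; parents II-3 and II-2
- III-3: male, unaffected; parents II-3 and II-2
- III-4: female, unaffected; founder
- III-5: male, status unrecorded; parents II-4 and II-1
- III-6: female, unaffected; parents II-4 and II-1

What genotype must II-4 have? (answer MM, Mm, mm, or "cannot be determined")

mm

II-4 is affected, so II-4 is mm.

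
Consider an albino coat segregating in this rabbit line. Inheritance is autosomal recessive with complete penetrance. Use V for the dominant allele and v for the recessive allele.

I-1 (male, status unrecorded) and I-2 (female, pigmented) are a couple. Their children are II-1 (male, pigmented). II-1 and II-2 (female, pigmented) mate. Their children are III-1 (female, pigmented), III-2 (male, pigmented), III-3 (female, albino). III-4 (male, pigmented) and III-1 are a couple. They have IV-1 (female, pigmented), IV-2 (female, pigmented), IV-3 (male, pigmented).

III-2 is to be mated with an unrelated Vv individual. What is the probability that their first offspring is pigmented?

5/6

II-1 is pigmented so carries V and passed v to III-3 (vv), so II-1 is Vv.
II-2 is pigmented so carries V and passed v to III-3 (vv), so II-2 is Vv.
III-2 is a pigmented offspring of II-1 (Vv) × II-2 (Vv), whose cross gives 1/4 VV : 1/2 Vv : 1/4 vv; conditioning on being pigmented, III-2 is VV with probability 1/3, Vv with probability 2/3.
Summing over parental genotype combinations, P(offspring is pigmented) = 1/3·1 + 2/3·3/4 = 5/6.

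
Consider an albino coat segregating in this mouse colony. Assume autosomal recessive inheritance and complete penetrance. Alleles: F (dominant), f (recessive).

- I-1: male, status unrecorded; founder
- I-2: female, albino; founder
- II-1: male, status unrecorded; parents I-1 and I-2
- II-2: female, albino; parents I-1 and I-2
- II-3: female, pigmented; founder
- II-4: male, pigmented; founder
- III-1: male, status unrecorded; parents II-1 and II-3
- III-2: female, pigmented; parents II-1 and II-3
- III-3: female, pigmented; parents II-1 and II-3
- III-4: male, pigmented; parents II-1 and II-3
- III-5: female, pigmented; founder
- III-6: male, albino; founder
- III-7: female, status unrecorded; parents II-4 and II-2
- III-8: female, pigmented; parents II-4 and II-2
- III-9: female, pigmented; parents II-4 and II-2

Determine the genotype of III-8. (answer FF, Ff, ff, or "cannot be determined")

From phenotype alone, III-8 is FF or Ff.
III-8 is pigmented so carries F and received f from II-2 (ff), so III-8 is Ff.

Ff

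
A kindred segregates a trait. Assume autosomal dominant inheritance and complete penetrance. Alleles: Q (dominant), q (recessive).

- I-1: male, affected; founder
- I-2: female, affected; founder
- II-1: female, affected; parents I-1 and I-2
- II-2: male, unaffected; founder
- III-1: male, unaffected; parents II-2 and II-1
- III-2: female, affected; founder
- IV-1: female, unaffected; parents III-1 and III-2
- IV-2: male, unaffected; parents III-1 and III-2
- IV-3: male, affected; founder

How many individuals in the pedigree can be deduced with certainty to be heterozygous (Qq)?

2

Obligate heterozygotes: II-1 is affected so carries Q and passed q to III-1 (qq), so II-1 is Qq; III-2 is affected so carries Q and passed q to IV-1 (qq), so III-2 is Qq.
Every other individual is either homozygous by phenotype or has at least one consistent homozygous assignment, so the count is 2.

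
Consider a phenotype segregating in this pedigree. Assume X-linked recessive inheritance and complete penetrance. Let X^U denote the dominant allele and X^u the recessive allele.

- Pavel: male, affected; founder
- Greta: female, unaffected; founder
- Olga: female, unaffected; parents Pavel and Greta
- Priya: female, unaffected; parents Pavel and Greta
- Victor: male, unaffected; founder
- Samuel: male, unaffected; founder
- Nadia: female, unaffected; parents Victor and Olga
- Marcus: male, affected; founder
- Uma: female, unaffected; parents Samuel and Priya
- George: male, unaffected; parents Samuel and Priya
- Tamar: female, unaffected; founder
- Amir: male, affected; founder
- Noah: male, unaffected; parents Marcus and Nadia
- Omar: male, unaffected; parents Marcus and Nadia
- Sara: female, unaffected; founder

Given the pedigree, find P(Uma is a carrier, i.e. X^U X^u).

1/2

Samuel is unaffected, so Samuel is X^U Y.
Priya is unaffected so carries U and received u from Pavel (X^u Y), so Priya is X^U X^u.
Their cross gives offspring ratios 1/2 X^U X^U : 1/2 X^U X^u. Conditioning on Uma being unaffected, P(X^U X^u) = 1/2 / 1 = 1/2.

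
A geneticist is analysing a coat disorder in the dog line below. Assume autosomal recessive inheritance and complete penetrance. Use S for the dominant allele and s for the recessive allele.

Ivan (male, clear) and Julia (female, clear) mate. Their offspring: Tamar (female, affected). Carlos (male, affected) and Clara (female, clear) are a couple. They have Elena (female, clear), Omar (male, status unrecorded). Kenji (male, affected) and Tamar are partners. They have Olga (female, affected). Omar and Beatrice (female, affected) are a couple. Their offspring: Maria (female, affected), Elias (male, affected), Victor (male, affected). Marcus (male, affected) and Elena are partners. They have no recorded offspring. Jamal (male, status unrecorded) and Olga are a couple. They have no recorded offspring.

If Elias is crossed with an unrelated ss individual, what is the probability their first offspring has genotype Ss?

Elias is affected, so Elias is ss.
The cross gives 1 ss, so P(offspring has genotype Ss) = 0.

0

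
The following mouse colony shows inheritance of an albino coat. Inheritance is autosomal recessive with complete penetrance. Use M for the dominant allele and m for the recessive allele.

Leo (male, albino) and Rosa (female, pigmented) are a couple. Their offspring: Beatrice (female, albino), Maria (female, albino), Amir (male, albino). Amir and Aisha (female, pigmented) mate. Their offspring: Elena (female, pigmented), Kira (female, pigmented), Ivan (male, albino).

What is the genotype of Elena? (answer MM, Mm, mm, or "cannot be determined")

Mm

From phenotype alone, Elena is MM or Mm.
Elena is pigmented so carries M and received m from Amir (mm), so Elena is Mm.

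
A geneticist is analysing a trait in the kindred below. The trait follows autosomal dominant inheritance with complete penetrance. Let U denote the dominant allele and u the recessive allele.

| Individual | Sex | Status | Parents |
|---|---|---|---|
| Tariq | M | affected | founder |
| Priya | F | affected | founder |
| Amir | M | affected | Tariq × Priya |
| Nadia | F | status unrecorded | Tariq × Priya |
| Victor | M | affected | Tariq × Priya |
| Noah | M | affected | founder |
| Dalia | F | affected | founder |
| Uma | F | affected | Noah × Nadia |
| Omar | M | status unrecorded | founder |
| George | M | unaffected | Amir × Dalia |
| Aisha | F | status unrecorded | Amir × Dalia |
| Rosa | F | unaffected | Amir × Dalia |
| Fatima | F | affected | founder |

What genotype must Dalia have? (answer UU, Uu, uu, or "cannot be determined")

From phenotype alone, Dalia is UU or Uu.
Dalia is affected so carries U and passed u to George (uu), so Dalia is Uu.

Uu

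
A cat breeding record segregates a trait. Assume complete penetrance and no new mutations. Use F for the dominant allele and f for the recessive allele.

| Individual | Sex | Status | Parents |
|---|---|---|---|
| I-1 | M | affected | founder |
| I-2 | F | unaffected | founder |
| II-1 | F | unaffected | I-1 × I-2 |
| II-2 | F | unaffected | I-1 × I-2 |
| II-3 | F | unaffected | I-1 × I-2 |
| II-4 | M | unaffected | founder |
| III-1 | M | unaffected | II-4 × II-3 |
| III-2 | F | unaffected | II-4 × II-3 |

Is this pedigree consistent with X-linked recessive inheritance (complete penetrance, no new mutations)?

Yes

A consistent assignment under X-linked recessive exists: I-1 X^f Y, I-2 X^F X^F, II-1 X^F X^f, II-2 X^F X^f, II-3 X^F X^f, II-4 X^F Y, III-1 X^F Y, III-2 X^F X^F.
In this assignment every recorded phenotype matches its genotype and every non-founder's genotype is obtainable from its parents' genotypes, so the pedigree is consistent.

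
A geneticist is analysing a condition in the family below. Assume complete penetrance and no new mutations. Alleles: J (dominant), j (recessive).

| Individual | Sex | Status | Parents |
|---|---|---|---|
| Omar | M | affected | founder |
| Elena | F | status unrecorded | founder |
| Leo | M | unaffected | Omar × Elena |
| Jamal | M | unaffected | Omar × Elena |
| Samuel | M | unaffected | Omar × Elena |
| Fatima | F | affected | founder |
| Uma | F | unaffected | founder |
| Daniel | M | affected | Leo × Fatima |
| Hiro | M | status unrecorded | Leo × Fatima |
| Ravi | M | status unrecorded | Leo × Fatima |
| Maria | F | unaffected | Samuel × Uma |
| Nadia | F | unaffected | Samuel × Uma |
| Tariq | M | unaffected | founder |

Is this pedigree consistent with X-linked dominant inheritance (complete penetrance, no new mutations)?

Yes

A consistent assignment under X-linked dominant exists: Omar X^J Y, Elena X^J X^j, Leo X^j Y, Jamal X^j Y, Samuel X^j Y, Fatima X^J X^J, Uma X^j X^j, Daniel X^J Y, Hiro X^J Y, Ravi X^J Y, Maria X^j X^j, Nadia X^j X^j, Tariq X^j Y.
In this assignment every recorded phenotype matches its genotype and every non-founder's genotype is obtainable from its parents' genotypes, so the pedigree is consistent.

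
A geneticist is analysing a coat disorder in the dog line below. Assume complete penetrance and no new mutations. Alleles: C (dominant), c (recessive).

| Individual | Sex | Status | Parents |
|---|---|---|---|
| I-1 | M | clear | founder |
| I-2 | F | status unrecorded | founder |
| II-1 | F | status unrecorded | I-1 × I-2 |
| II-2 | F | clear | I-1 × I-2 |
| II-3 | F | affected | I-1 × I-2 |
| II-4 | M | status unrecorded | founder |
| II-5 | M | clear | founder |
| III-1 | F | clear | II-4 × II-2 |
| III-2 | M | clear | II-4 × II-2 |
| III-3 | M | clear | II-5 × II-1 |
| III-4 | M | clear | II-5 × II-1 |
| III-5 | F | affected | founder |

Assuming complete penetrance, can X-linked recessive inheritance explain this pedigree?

No

Under X-linked recessive, II-3 (affected, female) cannot arise from I-1 (clear) × I-2 (unrecorded).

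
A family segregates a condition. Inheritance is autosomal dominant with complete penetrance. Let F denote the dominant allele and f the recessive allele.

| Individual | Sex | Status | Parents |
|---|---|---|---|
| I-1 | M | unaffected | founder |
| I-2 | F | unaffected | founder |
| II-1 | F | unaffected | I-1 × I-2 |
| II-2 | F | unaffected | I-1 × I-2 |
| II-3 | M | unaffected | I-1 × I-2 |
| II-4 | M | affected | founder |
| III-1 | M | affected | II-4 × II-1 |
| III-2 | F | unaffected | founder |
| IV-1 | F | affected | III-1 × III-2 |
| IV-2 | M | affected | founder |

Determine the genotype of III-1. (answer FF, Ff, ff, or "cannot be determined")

Ff

From phenotype alone, III-1 is FF or Ff.
III-1 is affected so carries F and received f from II-1 (ff), so III-1 is Ff.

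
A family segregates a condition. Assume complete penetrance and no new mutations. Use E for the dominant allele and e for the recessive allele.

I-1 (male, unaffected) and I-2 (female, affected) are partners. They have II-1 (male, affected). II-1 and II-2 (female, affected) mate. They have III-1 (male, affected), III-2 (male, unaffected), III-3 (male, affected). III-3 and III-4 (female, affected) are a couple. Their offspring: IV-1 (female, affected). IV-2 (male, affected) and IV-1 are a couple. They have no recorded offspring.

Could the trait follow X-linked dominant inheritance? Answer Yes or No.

A consistent assignment under X-linked dominant exists: I-1 X^e Y, I-2 X^E X^E, II-1 X^E Y, II-2 X^E X^e, III-1 X^E Y, III-2 X^e Y, III-3 X^E Y, III-4 X^E X^E, IV-1 X^E X^E, IV-2 X^E Y.
In this assignment every recorded phenotype matches its genotype and every non-founder's genotype is obtainable from its parents' genotypes, so the pedigree is consistent.

Yes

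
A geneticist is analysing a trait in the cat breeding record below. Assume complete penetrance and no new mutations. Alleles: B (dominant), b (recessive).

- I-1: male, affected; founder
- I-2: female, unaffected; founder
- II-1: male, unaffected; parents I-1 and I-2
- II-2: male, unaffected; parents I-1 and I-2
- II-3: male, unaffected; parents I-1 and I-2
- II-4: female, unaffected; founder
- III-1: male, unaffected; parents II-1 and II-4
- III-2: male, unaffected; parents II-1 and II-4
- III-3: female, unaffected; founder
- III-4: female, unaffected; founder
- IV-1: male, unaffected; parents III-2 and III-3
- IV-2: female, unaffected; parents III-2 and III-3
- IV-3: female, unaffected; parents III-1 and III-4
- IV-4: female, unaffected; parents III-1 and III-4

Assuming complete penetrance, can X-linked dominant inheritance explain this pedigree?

A consistent assignment under X-linked dominant exists: I-1 X^B Y, I-2 X^b X^b, II-1 X^b Y, II-2 X^b Y, II-3 X^b Y, II-4 X^b X^b, III-1 X^b Y, III-2 X^b Y, III-3 X^b X^b, III-4 X^b X^b, IV-1 X^b Y, IV-2 X^b X^b, IV-3 X^b X^b, IV-4 X^b X^b.
In this assignment every recorded phenotype matches its genotype and every non-founder's genotype is obtainable from its parents' genotypes, so the pedigree is consistent.

Yes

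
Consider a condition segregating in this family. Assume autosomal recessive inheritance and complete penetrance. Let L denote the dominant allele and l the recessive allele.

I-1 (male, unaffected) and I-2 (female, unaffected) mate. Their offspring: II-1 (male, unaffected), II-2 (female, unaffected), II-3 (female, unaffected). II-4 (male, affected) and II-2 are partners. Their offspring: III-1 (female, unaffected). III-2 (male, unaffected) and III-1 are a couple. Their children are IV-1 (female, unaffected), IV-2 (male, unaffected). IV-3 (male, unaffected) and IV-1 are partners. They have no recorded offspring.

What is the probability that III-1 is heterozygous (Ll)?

III-1 is unaffected so carries L and received l from II-4 (ll), so III-1 is Ll, giving P(Ll) = 1.

1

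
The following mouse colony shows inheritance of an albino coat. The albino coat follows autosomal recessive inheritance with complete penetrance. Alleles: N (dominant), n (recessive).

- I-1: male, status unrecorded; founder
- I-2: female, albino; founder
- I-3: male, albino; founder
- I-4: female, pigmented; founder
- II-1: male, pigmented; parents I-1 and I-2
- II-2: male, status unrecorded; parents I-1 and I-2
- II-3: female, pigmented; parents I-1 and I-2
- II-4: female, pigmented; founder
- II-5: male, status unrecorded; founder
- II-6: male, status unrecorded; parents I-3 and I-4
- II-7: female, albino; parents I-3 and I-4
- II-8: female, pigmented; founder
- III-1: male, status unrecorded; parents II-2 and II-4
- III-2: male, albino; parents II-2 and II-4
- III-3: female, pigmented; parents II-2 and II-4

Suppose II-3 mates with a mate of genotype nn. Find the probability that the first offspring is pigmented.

II-3 is pigmented so carries N and received n from I-2 (nn), so II-3 is Nn.
The cross gives 1/2 Nn : 1/2 nn, so P(offspring is pigmented) = 1/2.

1/2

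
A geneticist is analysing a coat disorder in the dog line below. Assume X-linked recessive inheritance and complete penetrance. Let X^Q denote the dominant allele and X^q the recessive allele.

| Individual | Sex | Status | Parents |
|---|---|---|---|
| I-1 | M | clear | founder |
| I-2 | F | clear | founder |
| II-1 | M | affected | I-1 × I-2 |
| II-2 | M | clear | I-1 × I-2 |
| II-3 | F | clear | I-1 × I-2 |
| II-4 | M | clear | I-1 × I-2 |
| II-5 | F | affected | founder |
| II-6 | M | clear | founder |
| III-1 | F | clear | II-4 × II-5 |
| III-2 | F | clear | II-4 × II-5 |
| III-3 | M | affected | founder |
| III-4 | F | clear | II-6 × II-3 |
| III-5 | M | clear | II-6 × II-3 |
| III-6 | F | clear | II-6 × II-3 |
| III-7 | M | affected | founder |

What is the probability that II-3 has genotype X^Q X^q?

I-1 is clear, so I-1 is X^Q Y.
I-2 is clear so carries Q and passed q to II-1 (X^q Y), so I-2 is X^Q X^q.
Their cross gives offspring ratios 1/2 X^Q X^Q : 1/2 X^Q X^q. Conditioning on II-3 being clear, P(X^Q X^q) = 1/2 / 1 = 1/2 before taking II-3's own offspring into account.
II-6 is clear, so II-6 is X^Q Y.
Now use II-3's offspring. Probability of each recorded status — clear son III-5: 1/2 if II-3 is X^Q X^q, 1 if X^Q X^Q. (III-4, III-6: equally likely either way, so uninformative.)
Bayes: P(X^Q X^q) = 1/2·1/2 / (1/2·1/2 + 1/2·1) = 1/3.

1/3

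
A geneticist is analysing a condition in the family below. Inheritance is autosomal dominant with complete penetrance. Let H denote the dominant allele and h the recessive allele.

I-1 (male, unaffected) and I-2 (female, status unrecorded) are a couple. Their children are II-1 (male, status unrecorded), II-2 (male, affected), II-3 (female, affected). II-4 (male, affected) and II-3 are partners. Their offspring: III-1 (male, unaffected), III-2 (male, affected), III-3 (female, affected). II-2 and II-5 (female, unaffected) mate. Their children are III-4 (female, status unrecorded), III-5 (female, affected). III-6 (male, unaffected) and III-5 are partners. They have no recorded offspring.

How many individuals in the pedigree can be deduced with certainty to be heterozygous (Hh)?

Obligate heterozygotes: II-2 is affected so carries H and received h from I-1 (hh), so II-2 is Hh; II-3 is affected so carries H and received h from I-1 (hh), so II-3 is Hh; II-4 is affected so carries H and passed h to III-1 (hh), so II-4 is Hh; III-5 is affected so carries H and received h from II-5 (hh), so III-5 is Hh.
Every other individual is either homozygous by phenotype or has at least one consistent homozygous assignment, so the count is 4.

4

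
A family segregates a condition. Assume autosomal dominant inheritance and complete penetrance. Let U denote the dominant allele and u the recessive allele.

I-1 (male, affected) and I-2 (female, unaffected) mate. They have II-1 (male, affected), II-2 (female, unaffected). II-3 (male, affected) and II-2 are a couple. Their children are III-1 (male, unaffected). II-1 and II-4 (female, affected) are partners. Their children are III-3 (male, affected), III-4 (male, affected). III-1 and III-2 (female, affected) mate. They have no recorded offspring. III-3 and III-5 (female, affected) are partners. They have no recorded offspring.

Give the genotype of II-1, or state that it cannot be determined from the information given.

From phenotype alone, II-1 is UU or Uu.
II-1 is affected so carries U and received u from I-2 (uu), so II-1 is Uu.

Uu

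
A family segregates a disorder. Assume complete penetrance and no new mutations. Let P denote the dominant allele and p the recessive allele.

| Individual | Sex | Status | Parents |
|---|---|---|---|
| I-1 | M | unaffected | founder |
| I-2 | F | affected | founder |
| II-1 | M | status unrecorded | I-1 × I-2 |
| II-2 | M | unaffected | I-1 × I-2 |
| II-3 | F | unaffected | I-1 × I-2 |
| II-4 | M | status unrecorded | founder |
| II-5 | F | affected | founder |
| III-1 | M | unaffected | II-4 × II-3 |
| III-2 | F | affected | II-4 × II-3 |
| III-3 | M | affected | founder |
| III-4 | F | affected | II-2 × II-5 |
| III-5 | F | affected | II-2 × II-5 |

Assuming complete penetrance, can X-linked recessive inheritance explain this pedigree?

No

Under X-linked recessive, II-2 (unaffected, male) cannot arise from I-1 (unaffected) × I-2 (affected).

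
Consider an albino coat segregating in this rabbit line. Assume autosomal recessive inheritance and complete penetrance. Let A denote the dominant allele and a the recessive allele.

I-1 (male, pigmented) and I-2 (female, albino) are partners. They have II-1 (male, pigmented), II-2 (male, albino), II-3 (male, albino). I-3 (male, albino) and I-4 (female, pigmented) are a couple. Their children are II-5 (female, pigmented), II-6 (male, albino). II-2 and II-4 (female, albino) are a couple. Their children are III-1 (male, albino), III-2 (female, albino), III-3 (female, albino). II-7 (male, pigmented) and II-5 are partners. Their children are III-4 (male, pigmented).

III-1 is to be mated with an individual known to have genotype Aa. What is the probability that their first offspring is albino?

1/2

III-1 is albino, so III-1 is aa.
The cross gives 1/2 Aa : 1/2 aa, so P(offspring is albino) = 1/2.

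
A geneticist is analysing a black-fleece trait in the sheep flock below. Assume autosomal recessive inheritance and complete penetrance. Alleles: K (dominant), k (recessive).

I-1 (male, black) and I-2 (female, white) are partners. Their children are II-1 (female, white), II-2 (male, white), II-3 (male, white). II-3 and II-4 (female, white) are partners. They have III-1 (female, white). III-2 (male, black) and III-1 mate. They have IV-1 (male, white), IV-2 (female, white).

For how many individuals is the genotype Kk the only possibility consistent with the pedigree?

5

Obligate heterozygotes: II-1 is white so carries K and received k from I-1 (kk), so II-1 is Kk; II-2 is white so carries K and received k from I-1 (kk), so II-2 is Kk; II-3 is white so carries K and received k from I-1 (kk), so II-3 is Kk; IV-1 is white so carries K and received k from III-2 (kk), so IV-1 is Kk; IV-2 is white so carries K and received k from III-2 (kk), so IV-2 is Kk.
Every other individual is either homozygous by phenotype or has at least one consistent homozygous assignment, so the count is 5.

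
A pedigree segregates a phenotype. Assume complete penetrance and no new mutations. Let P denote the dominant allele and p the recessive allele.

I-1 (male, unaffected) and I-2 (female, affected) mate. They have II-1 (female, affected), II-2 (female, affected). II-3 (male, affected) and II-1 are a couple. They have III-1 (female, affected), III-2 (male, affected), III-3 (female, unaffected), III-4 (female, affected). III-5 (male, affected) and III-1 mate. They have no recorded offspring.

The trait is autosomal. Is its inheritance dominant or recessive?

II-3 and II-1 are both affected yet have an unaffected child III-3. Under a recessive model two affected parents are homozygous and every child would be affected, so the trait cannot be recessive.

dominant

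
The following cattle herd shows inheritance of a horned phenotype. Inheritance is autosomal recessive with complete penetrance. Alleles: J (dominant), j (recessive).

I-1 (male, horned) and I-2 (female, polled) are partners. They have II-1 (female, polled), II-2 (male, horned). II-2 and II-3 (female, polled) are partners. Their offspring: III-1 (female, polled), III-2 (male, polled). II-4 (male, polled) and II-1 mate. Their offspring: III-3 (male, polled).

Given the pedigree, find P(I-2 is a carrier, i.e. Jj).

I-2 is polled so carries J and passed j to II-2 (jj), so I-2 is Jj, giving P(Jj) = 1.

1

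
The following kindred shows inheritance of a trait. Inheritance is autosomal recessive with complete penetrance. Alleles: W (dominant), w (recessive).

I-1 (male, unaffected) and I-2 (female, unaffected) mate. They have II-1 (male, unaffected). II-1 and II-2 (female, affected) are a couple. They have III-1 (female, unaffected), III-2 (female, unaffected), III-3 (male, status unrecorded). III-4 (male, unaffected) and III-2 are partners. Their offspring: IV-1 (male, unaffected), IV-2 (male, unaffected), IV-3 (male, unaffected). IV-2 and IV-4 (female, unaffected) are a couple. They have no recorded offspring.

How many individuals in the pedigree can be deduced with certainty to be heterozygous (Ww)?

Obligate heterozygotes: III-1 is unaffected so carries W and received w from II-2 (ww), so III-1 is Ww; III-2 is unaffected so carries W and received w from II-2 (ww), so III-2 is Ww.
Every other individual is either homozygous by phenotype or has at least one consistent homozygous assignment, so the count is 2.

2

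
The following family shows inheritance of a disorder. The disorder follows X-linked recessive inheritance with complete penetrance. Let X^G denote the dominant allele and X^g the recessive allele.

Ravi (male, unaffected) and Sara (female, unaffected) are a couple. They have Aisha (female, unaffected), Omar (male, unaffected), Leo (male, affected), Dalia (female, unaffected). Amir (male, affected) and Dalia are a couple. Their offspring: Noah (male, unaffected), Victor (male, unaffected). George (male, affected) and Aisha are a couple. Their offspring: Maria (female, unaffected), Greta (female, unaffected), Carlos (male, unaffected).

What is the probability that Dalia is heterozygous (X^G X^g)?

1/5

Ravi is unaffected, so Ravi is X^G Y.
Sara is unaffected so carries G and passed g to Leo (X^g Y), so Sara is X^G X^g.
Their cross gives offspring ratios 1/2 X^G X^G : 1/2 X^G X^g. Conditioning on Dalia being unaffected, P(X^G X^g) = 1/2 / 1 = 1/2 before taking Dalia's own offspring into account.
Amir is affected, so Amir is X^g Y.
Now use Dalia's offspring. Probability of each recorded status — unaffected son Noah: 1/2 if Dalia is X^G X^g, 1 if X^G X^G; unaffected son Victor: 1/2 if Dalia is X^G X^g, 1 if X^G X^G.
Bayes: P(X^G X^g) = 1/2·1/4 / (1/2·1/4 + 1/2·1) = 1/5.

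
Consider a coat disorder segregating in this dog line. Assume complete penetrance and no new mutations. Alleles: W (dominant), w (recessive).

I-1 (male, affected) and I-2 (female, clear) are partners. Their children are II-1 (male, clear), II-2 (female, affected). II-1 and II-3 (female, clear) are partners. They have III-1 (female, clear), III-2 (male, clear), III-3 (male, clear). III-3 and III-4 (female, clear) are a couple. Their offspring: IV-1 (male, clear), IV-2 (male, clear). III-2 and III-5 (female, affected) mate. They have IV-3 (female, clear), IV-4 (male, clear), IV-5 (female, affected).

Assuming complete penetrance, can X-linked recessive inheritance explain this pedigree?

Under X-linked recessive, IV-4 (clear, male) cannot arise from III-2 (clear) × III-5 (affected).

No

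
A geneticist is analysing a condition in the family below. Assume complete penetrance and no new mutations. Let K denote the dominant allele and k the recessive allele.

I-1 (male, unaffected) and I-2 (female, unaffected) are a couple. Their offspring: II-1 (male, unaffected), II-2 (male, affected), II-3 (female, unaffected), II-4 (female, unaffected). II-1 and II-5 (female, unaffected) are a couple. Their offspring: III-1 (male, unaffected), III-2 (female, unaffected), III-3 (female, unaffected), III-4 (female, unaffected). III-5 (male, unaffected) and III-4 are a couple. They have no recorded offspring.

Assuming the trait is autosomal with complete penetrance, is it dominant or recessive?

recessive

I-1 and I-2 are both unaffected yet have an affected child II-2. Under dominance, an affected child requires at least one affected parent, so the trait cannot be dominant.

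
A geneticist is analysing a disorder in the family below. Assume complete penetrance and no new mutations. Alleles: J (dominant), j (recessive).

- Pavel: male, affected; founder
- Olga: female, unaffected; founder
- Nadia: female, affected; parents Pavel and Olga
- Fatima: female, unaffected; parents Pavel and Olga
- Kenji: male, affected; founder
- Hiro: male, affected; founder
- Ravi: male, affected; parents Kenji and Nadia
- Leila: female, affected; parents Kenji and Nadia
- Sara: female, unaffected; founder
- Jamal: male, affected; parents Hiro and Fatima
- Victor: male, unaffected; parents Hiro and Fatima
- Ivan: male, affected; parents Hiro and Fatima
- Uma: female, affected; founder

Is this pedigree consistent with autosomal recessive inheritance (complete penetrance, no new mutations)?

A consistent assignment under autosomal recessive exists: Pavel jj, Olga Jj, Nadia jj, Fatima Jj, Kenji jj, Hiro jj, Ravi jj, Leila jj, Sara JJ, Jamal jj, Victor Jj, Ivan jj, Uma jj.
In this assignment every recorded phenotype matches its genotype and every non-founder's genotype is obtainable from its parents' genotypes, so the pedigree is consistent.

Yes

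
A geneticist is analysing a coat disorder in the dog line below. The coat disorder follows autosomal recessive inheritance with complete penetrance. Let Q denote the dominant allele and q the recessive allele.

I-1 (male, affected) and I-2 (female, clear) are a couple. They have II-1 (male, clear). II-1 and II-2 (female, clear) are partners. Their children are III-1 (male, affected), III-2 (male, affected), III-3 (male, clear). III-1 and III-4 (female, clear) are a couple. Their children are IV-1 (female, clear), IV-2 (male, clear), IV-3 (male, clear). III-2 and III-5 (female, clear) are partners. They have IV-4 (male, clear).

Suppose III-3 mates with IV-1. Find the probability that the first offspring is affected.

1/6

II-1 is clear so carries Q and received q from I-1 (qq), so II-1 is Qq.
II-2 is clear so carries Q and passed q to III-1 (qq), so II-2 is Qq.
III-3 is a clear offspring of II-1 (Qq) × II-2 (Qq), whose cross gives 1/4 QQ : 1/2 Qq : 1/4 qq; conditioning on being clear, III-3 is QQ with probability 1/3, Qq with probability 2/3.
IV-1 is clear so carries Q and received q from III-1 (qq), so IV-1 is Qq.
Summing over parental genotype combinations, P(offspring is affected) = 2/3·1/4 = 1/6.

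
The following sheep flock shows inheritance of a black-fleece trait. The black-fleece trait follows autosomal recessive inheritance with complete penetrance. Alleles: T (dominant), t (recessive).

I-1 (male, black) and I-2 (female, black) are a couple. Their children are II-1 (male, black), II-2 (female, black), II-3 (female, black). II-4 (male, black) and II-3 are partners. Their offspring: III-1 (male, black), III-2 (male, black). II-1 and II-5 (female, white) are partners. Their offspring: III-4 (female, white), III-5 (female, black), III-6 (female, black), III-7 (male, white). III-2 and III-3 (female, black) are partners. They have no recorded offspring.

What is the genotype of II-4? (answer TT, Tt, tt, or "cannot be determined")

II-4 is black, so II-4 is tt.

tt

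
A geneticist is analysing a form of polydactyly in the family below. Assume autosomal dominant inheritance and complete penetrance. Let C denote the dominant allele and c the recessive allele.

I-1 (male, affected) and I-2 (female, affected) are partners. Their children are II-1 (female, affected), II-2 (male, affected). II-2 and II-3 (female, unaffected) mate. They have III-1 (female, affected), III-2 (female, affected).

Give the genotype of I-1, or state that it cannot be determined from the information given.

I-1's phenotype allows CC or Cc, and no parent or child forces a single allele at both positions; consistent genotype assignments exist with I-1 as CC or Cc.

cannot be determined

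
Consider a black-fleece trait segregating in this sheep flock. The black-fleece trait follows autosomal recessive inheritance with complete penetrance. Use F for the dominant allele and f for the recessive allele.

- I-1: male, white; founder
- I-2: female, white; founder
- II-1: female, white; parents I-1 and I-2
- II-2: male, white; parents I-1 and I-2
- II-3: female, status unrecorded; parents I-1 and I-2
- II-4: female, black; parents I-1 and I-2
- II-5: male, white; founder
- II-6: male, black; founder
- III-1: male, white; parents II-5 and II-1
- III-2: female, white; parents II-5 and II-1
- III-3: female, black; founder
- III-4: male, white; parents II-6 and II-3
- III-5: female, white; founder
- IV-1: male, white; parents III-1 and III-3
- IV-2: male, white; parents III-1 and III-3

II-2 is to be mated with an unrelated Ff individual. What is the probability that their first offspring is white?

I-1 is white so carries F and passed f to II-4 (ff), so I-1 is Ff.
I-2 is white so carries F and passed f to II-4 (ff), so I-2 is Ff.
II-2 is a white offspring of I-1 (Ff) × I-2 (Ff), whose cross gives 1/4 FF : 1/2 Ff : 1/4 ff; conditioning on being white, II-2 is FF with probability 1/3, Ff with probability 2/3.
Summing over parental genotype combinations, P(offspring is white) = 1/3·1 + 2/3·3/4 = 5/6.

5/6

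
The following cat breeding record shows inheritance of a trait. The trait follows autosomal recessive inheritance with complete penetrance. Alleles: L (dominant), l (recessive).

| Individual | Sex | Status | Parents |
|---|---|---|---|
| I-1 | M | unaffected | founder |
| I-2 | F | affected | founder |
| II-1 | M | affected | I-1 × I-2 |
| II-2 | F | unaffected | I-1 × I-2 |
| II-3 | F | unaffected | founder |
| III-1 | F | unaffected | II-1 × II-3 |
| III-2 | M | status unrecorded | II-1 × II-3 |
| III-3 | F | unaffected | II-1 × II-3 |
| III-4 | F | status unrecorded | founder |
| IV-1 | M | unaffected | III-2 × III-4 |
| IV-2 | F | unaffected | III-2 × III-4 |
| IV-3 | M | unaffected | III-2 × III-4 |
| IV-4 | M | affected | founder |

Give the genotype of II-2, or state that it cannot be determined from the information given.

Ll

From phenotype alone, II-2 is LL or Ll.
II-2 is unaffected so carries L and received l from I-2 (ll), so II-2 is Ll.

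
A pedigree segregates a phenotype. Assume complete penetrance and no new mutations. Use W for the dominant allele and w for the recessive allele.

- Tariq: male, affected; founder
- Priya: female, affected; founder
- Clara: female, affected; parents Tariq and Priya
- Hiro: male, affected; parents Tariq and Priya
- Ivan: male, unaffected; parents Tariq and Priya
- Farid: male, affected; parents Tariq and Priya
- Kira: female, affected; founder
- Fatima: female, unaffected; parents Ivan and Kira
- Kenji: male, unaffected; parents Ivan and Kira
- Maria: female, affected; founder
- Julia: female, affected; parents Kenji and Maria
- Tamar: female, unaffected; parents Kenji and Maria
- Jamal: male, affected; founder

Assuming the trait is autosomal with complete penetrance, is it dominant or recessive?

Tariq and Priya are both affected yet have an unaffected child Ivan. Under a recessive model two affected parents are homozygous and every child would be affected, so the trait cannot be recessive.

dominant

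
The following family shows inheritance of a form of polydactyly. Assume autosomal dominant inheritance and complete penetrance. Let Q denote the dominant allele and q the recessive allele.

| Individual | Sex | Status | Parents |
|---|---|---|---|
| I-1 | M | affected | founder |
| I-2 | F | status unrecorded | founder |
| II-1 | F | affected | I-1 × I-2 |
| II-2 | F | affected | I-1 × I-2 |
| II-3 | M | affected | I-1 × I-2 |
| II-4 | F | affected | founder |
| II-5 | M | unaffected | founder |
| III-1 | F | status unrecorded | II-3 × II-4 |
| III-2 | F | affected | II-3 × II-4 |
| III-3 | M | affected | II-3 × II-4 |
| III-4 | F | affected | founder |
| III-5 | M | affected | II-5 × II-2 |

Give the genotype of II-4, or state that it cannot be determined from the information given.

cannot be determined

II-4's phenotype allows QQ or Qq, and no parent or child forces a single allele at both positions; consistent genotype assignments exist with II-4 as QQ or Qq.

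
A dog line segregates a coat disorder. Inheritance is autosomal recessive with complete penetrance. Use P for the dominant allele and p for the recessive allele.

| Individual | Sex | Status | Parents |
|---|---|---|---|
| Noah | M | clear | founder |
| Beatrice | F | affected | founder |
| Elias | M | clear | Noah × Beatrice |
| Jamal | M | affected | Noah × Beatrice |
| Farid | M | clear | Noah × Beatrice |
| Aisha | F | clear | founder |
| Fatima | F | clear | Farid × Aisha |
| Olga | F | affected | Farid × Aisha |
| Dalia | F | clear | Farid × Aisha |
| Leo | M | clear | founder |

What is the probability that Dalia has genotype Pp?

Farid is clear so carries P and received p from Beatrice (pp), so Farid is Pp.
Aisha is clear so carries P and passed p to Olga (pp), so Aisha is Pp.
Their cross gives offspring ratios 1/4 PP : 1/2 Pp : 1/4 pp. Conditioning on Dalia being clear, P(Pp) = 1/2 / 3/4 = 2/3.

2/3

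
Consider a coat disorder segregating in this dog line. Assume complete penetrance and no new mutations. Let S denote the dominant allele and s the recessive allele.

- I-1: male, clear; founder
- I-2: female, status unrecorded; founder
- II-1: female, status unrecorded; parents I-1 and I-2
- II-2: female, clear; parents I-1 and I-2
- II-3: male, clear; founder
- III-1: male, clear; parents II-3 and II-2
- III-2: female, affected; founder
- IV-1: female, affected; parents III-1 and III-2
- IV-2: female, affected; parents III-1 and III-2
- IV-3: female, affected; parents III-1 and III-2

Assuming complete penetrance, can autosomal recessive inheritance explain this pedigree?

A consistent assignment under autosomal recessive exists: I-1 SS, I-2 SS, II-1 SS, II-2 SS, II-3 Ss, III-1 Ss, III-2 ss, IV-1 ss, IV-2 ss, IV-3 ss.
In this assignment every recorded phenotype matches its genotype and every non-founder's genotype is obtainable from its parents' genotypes, so the pedigree is consistent.

Yes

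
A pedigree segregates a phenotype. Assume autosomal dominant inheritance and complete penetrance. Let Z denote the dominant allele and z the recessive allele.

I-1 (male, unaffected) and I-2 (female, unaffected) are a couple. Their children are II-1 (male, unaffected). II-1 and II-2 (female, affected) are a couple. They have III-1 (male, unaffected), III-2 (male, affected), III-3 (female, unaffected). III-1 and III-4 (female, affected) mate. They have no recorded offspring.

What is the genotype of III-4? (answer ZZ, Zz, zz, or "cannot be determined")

cannot be determined

III-4's phenotype allows ZZ or Zz, and no parent or child forces a single allele at both positions; consistent genotype assignments exist with III-4 as ZZ or Zz.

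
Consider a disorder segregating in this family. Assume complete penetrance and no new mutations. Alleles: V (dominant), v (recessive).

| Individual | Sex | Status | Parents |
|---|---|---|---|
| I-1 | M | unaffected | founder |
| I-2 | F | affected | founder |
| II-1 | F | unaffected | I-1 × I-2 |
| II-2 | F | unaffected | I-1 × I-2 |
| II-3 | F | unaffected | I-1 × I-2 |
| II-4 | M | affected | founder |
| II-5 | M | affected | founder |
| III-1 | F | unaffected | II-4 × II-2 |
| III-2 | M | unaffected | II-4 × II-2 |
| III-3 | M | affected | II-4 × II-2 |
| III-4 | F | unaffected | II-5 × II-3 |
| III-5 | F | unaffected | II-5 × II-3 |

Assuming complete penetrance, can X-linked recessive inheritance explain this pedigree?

A consistent assignment under X-linked recessive exists: I-1 X^V Y, I-2 X^v X^v, II-1 X^V X^v, II-2 X^V X^v, II-3 X^V X^v, II-4 X^v Y, II-5 X^v Y, III-1 X^V X^v, III-2 X^V Y, III-3 X^v Y, III-4 X^V X^v, III-5 X^V X^v.
In this assignment every recorded phenotype matches its genotype and every non-founder's genotype is obtainable from its parents' genotypes, so the pedigree is consistent.

Yes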